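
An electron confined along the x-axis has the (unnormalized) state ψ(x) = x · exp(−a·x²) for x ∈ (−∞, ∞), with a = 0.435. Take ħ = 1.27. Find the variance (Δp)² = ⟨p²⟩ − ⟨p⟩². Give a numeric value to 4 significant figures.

2.105

Compute ⟨p⟩ and ⟨p²⟩ separately; (Δp)² = ⟨p²⟩ − ⟨p⟩².
Expand each integrand as polynomial × e^(−2ax²) and use ∫x^(2j)·e^(−2ax²) dx = (2j−1)!!/(4a)^j · √(π/(2a)), odd powers → 0; here √(π/(2a)) = 1.9003. Differentiate with the product rule, d/dx e^(−ax²) = −2ax·e^(−ax²).
Normalization: ∫|ψ|² dx = 1.0921.
⟨p⟩ = 0.0000 and ⟨p²⟩ = 2.1048.
(Δp)² = 2.1048 − (0.0000)² = 2.1048.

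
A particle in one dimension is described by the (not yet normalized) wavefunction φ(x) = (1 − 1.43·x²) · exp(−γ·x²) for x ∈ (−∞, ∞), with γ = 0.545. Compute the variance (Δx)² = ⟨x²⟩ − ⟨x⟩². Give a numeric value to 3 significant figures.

Compute ⟨x⟩ and ⟨x²⟩ separately, then (Δx)² = ⟨x²⟩ − ⟨x⟩².
Expand each integrand as polynomial × e^(−2γx²) and use ∫x^(2j)·e^(−2γx²) dx = (2j−1)!!/(4γ)^j · √(π/(2γ)), odd powers → 0; here √(π/(2γ)) = 1.6977.
Normalization: ∫|φ|² dx = 1.6619.
⟨x⟩ = 0.0000 and ⟨x²⟩ = 1.6487.
(Δx)² = 1.6487 − (0.0000)² = 1.6487.

1.65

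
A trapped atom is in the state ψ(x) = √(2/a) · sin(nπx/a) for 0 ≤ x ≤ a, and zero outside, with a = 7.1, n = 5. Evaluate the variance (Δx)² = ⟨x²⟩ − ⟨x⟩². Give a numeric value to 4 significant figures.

4.099

Compute ⟨x⟩ and ⟨x²⟩ separately, then (Δx)² = ⟨x²⟩ − ⟨x⟩².
With sin²θ = (1 − cos2θ)/2 on 0 ≤ x ≤ a: ∫sin²(nπx/a) dx = a/2, ∫x·sin²(nπx/a) dx = a²/4, ∫x²·sin²(nπx/a) dx = a³·(1/6 − 1/(4n²π²)); higher powers xᵏ the same way, integrating xᵏ·cos(2nπx/a) by parts.
⟨x⟩ = 3.5500 and ⟨x²⟩ = 16.701.
(Δx)² = 16.701 − (3.5500)² = 4.0987.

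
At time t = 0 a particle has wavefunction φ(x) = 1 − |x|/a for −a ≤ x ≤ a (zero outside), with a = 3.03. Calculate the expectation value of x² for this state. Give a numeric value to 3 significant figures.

⟨x²⟩ = ∫ x²·|φ|² dx / ∫|φ|² dx (integrals over the domain).
φ is even, so ∫ over [−a, a] = 2∫₀ᵃ with φ = 1 − x/a there: ∫₀ᵃ (1 − x/a)² dx = a/3, ∫₀ᵃ x²(1 − x/a)² dx = a³/30, ∫₀ᵃ x⁴(1 − x/a)² dx = a⁵/105.
State is unnormalized: ∫|φ|² dx = 2.0200, and ∫φ*·x²·φ dx = 1.8545, so ⟨x²⟩ = 1.8545 / 2.0200.
⟨x²⟩ = 0.91809.

0.918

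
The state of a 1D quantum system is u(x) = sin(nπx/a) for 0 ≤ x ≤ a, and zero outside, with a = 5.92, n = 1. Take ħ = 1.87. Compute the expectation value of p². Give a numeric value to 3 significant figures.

p² u = −ħ² d²u/dx²; ⟨p²⟩ = −ħ² ∫ u*·u'' dx / ∫|u|² dx.
d/dx sin(nπx/a) = (nπ/a)·cos(nπx/a) and d²/dx² sin(nπx/a) = −(nπ/a)²·sin(nπx/a); on 0 ≤ x ≤ a, ∫sin²(nπx/a) dx = a/2 and ∫sin(nπx/a)·cos(nπx/a) dx = 0.
State is unnormalized: ∫|u|² dx = 2.9600, and ∫u*·(−ħ² u'') dx = 2.9150, so ⟨p²⟩ = 2.9150 / 2.9600.
⟨p²⟩ = 0.98478.

0.985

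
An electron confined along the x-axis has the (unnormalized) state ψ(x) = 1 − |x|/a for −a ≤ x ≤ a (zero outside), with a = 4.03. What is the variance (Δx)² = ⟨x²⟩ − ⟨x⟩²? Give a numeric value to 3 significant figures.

Compute ⟨x⟩ and ⟨x²⟩ separately, then (Δx)² = ⟨x²⟩ − ⟨x⟩².
ψ is even, so ∫ over [−a, a] = 2∫₀ᵃ with ψ = 1 − x/a there: ∫₀ᵃ (1 − x/a)² dx = a/3, ∫₀ᵃ x²(1 − x/a)² dx = a³/30, ∫₀ᵃ x⁴(1 − x/a)² dx = a⁵/105.
Normalization: ∫|ψ|² dx = 2.6867.
⟨x⟩ = 0.0000 and ⟨x²⟩ = 1.6241.
(Δx)² = 1.6241 − (0.0000)² = 1.6241.

1.62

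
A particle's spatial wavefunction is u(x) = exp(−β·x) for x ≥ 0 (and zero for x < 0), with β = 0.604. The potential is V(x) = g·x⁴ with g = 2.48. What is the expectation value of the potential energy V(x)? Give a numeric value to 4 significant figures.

27.95

⟨V⟩ = ∫ V(x)·|u|² dx / ∫|u|² dx.
Every integrand reduces to terms xʲ·e^(−2βx) on [0, ∞); use ∫₀^∞ xʲ·e^(−2βx) dx = j!/(2β)^(j+1).
State is unnormalized: ∫|u|² dx = 0.82781, and ∫u*·V(x)·u dx = 23.138, so ⟨V⟩ = 23.138 / 0.82781.
⟨V⟩ = 27.951.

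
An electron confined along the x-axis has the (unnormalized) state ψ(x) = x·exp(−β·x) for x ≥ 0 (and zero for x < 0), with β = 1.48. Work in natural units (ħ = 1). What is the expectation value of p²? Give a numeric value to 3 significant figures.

p² ψ = −ħ² d²ψ/dx²; ⟨p²⟩ = −ħ² ∫ ψ*·ψ'' dx / ∫|ψ|² dx.
Differentiate x·exp(−β·x) with the product rule; every integrand then reduces to terms xʲ·e^(−2βx) on [0, ∞), with ∫₀^∞ xʲ·e^(−2βx) dx = j!/(2β)^(j+1).
State is unnormalized: ∫|ψ|² dx = 0.077118, and ∫ψ*·(−ħ² ψ'') dx = 0.16892, so ⟨p²⟩ = 0.16892 / 0.077118.
⟨p²⟩ = 2.1904.

2.19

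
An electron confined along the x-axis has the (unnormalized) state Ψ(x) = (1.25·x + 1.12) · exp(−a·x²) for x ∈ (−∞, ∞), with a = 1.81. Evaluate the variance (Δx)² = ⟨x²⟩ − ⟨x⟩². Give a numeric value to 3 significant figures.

Compute ⟨x⟩ and ⟨x²⟩ separately, then (Δx)² = ⟨x²⟩ − ⟨x⟩².
Expand each integrand as polynomial × e^(−2ax²) and use ∫x^(2j)·e^(−2ax²) dx = (2j−1)!!/(4a)^j · √(π/(2a)), odd powers → 0; here √(π/(2a)) = 0.93158.
Normalization: ∫|Ψ|² dx = 1.3696.
⟨x⟩ = 0.26305 and ⟨x²⟩ = 0.17867.
(Δx)² = 0.17867 − (0.26305)² = 0.10948.

0.109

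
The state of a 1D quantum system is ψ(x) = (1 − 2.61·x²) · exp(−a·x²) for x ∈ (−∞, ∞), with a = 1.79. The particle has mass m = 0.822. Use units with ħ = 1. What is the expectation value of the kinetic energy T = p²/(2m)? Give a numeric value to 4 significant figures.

4.324

T = −(ħ²/2m) d²/dx², so ⟨T⟩ = −(ħ²/2m) ∫ ψ*·ψ'' dx / ∫|ψ|² dx; with m = 0.822.
Expand each integrand as polynomial × e^(−2ax²) and use ∫x^(2j)·e^(−2ax²) dx = (2j−1)!!/(4a)^j · √(π/(2a)), odd powers → 0; here √(π/(2a)) = 0.93677. Differentiate with the product rule, d/dx e^(−ax²) = −2ax·e^(−ax²).
State is unnormalized: ∫|ψ|² dx = 0.62725, and ∫ψ*·(−ħ²/2m · ψ'') dx = 2.7123, so ⟨T⟩ = 2.7123 / 0.62725.
⟨T⟩ = 4.3241.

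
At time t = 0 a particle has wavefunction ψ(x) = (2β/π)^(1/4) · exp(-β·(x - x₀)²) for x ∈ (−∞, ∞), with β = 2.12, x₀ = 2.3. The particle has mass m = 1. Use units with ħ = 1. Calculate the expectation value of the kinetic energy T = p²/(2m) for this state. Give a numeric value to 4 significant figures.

1.060

T = −(ħ²/2m) d²/dx², so ⟨T⟩ = −(ħ²/2m) ∫ ψ*·ψ'' dx; with m = 1.
Gaussian moments (u = x − x₀): ∫u^(2j)·e^(−2βu²) du = (2j−1)!!/(4β)^j · √(π/(2β)), odd powers integrate to 0; here √(π/(2β)) = 0.86078. Derivatives: d/dx e^(−βu²) = −2βu·e^(−βu²), d²/dx² e^(−βu²) = (4β²u² − 2β)·e^(−βu²).
⟨T⟩ = 1.0600.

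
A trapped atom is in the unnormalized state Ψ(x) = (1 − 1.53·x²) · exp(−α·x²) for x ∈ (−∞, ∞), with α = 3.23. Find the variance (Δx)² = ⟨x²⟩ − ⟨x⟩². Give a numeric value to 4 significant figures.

0.04804

Compute ⟨x⟩ and ⟨x²⟩ separately, then (Δx)² = ⟨x²⟩ − ⟨x⟩².
Expand each integrand as polynomial × e^(−2αx²) and use ∫x^(2j)·e^(−2αx²) dx = (2j−1)!!/(4α)^j · √(π/(2α)), odd powers → 0; here √(π/(2α)) = 0.69736.
Normalization: ∫|Ψ|² dx = 0.56154.
⟨x⟩ = 0.0000 and ⟨x²⟩ = 0.048044.
(Δx)² = 0.048044 − (0.0000)² = 0.048044.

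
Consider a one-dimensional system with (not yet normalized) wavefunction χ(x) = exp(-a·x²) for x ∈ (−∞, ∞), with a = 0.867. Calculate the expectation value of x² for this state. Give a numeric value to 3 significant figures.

⟨x²⟩ = ∫ x²·|χ|² dx / ∫|χ|² dx (integrals over the domain).
Gaussian moments: ∫x^(2j)·e^(−2ax²) dx = (2j−1)!!/(4a)^j · √(π/(2a)), odd powers integrate to 0; here √(π/(2a)) = 1.3460.
State is unnormalized: ∫|χ|² dx = 1.3460, and ∫χ*·x²·χ dx = 0.38812, so ⟨x²⟩ = 0.38812 / 1.3460.
⟨x²⟩ = 0.28835.

0.288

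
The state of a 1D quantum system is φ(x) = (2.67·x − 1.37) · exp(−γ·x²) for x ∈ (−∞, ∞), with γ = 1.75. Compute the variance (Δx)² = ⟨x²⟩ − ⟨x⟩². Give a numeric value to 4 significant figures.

Compute ⟨x⟩ and ⟨x²⟩ separately, then (Δx)² = ⟨x²⟩ − ⟨x⟩².
Expand each integrand as polynomial × e^(−2γx²) and use ∫x^(2j)·e^(−2γx²) dx = (2j−1)!!/(4γ)^j · √(π/(2γ)), odd powers → 0; here √(π/(2γ)) = 0.94742.
Normalization: ∫|φ|² dx = 2.7431.
⟨x⟩ = -0.36097 and ⟨x²⟩ = 0.24336.
(Δx)² = 0.24336 − (-0.36097)² = 0.11306.

0.1131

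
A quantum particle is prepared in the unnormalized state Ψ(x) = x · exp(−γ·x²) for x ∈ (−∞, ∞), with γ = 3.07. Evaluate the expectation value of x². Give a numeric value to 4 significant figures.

⟨x²⟩ = ∫ x²·|Ψ|² dx / ∫|Ψ|² dx (integrals over the domain).
Expand each integrand as polynomial × e^(−2γx²) and use ∫x^(2j)·e^(−2γx²) dx = (2j−1)!!/(4γ)^j · √(π/(2γ)), odd powers → 0; here √(π/(2γ)) = 0.71530.
State is unnormalized: ∫|Ψ|² dx = 0.058250, and ∫Ψ*·x²·Ψ dx = 0.014230, so ⟨x²⟩ = 0.014230 / 0.058250.
⟨x²⟩ = 0.24430.

0.2443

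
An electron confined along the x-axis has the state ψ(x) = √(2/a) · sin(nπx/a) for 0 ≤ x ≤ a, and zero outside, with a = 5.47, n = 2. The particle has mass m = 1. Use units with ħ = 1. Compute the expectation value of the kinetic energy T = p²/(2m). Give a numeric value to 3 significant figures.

0.660

T = −(ħ²/2m) d²/dx², so ⟨T⟩ = −(ħ²/2m) ∫ ψ*·ψ'' dx; with m = 1.
d/dx sin(nπx/a) = (nπ/a)·cos(nπx/a) and d²/dx² sin(nπx/a) = −(nπ/a)²·sin(nπx/a); on 0 ≤ x ≤ a, ∫sin²(nπx/a) dx = a/2 and ∫sin(nπx/a)·cos(nπx/a) dx = 0.
⟨T⟩ = 0.65971.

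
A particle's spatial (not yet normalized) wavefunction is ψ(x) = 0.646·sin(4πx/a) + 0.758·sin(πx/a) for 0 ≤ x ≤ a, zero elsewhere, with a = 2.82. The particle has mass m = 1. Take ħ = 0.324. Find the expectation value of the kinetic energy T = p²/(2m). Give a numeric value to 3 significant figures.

0.476

T = −(ħ²/2m) d²/dx², so ⟨T⟩ = −(ħ²/2m) ∫ ψ*·ψ'' dx / ∫|ψ|² dx; with m = 1.
d²/dx² sin(jπx/a) = −(jπ/a)²·sin(jπx/a); on 0 ≤ x ≤ a, ∫sin²(jπx/a) dx = a/2 and ∫sin(jπx/a)·sin(lπx/a) dx = 0 for j ≠ l, so only diagonal terms survive in ∫|ψ|² and ∫ψ·ψ″; ∫ψ·ψ′ dx = [ψ²/2] between the walls = 0.
State is unnormalized: ∫|ψ|² dx = 1.3986, and ∫ψ*·(−ħ²/2m · ψ'') dx = 0.66606, so ⟨T⟩ = 0.66606 / 1.3986.
⟨T⟩ = 0.47625.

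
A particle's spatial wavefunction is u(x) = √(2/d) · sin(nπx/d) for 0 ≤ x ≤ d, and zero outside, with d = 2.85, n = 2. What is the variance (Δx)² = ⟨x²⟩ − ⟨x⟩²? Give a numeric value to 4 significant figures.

0.5740

Compute ⟨x⟩ and ⟨x²⟩ separately, then (Δx)² = ⟨x²⟩ − ⟨x⟩².
With sin²θ = (1 − cos2θ)/2 on 0 ≤ x ≤ d: ∫sin²(nπx/d) dx = d/2, ∫x·sin²(nπx/d) dx = d²/4, ∫x²·sin²(nπx/d) dx = d³·(1/6 − 1/(4n²π²)); higher powers xᵏ the same way, integrating xᵏ·cos(2nπx/d) by parts.
⟨x⟩ = 1.4250 and ⟨x²⟩ = 2.6046.
(Δx)² = 2.6046 − (1.4250)² = 0.57400.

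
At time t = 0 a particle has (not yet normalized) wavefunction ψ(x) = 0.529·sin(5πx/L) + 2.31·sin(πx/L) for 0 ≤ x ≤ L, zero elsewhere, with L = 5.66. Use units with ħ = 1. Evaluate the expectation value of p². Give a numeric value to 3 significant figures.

0.677

p² ψ = −ħ² d²ψ/dx²; ⟨p²⟩ = −ħ² ∫ ψ*·ψ'' dx / ∫|ψ|² dx.
d²/dx² sin(jπx/L) = −(jπ/L)²·sin(jπx/L); on 0 ≤ x ≤ L, ∫sin²(jπx/L) dx = L/2 and ∫sin(jπx/L)·sin(lπx/L) dx = 0 for j ≠ l, so only diagonal terms survive in ∫|ψ|² and ∫ψ·ψ″; ∫ψ·ψ′ dx = [ψ²/2] between the walls = 0.
State is unnormalized: ∫|ψ|² dx = 15.893, and ∫ψ*·(−ħ² ψ'') dx = 10.752, so ⟨p²⟩ = 10.752 / 15.893.
⟨p²⟩ = 0.67652.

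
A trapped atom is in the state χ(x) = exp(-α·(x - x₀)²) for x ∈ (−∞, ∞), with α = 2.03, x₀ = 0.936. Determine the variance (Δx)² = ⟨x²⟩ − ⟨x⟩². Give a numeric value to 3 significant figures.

Compute ⟨x⟩ and ⟨x²⟩ separately, then (Δx)² = ⟨x²⟩ − ⟨x⟩².
Gaussian moments (u = x − x₀): ∫u^(2j)·e^(−2αu²) du = (2j−1)!!/(4α)^j · √(π/(2α)), odd powers integrate to 0; here √(π/(2α)) = 0.87965.
Normalization: ∫|χ|² dx = 0.87965.
⟨x⟩ = 0.93600 and ⟨x²⟩ = 0.99925.
(Δx)² = 0.99925 − (0.93600)² = 0.12315.

0.123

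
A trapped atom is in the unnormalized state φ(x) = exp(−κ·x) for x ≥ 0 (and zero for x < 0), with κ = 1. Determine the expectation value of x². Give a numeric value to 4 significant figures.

⟨x²⟩ = ∫ x²·|φ|² dx / ∫|φ|² dx (integrals over the domain).
Every integrand reduces to terms xʲ·e^(−2κx) on [0, ∞); use ∫₀^∞ xʲ·e^(−2κx) dx = j!/(2κ)^(j+1).
State is unnormalized: ∫|φ|² dx = 0.50000, and ∫φ*·x²·φ dx = 0.25000, so ⟨x²⟩ = 0.25000 / 0.50000.
⟨x²⟩ = 0.50000.

0.5000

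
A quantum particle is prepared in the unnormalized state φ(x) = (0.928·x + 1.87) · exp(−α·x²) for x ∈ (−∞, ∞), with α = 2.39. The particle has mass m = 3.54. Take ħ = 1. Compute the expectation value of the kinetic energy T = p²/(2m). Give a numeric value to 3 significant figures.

0.355

T = −(ħ²/2m) d²/dx², so ⟨T⟩ = −(ħ²/2m) ∫ φ*·φ'' dx / ∫|φ|² dx; with m = 3.54.
Expand each integrand as polynomial × e^(−2αx²) and use ∫x^(2j)·e^(−2αx²) dx = (2j−1)!!/(4α)^j · √(π/(2α)), odd powers → 0; here √(π/(2α)) = 0.81070. Differentiate with the product rule, d/dx e^(−αx²) = −2αx·e^(−αx²).
State is unnormalized: ∫|φ|² dx = 2.9080, and ∫φ*·(−ħ²/2m · φ'') dx = 1.0310, so ⟨T⟩ = 1.0310 / 2.9080.
⟨T⟩ = 0.35453.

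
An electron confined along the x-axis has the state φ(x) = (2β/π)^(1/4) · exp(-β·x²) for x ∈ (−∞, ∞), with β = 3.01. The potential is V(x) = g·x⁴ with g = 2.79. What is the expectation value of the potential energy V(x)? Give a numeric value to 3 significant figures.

⟨V⟩ = ∫ V(x)·|φ|² dx.
Gaussian moments: ∫x^(2j)·e^(−2βx²) dx = (2j−1)!!/(4β)^j · √(π/(2β)), odd powers integrate to 0; here √(π/(2β)) = 0.72240.
⟨V⟩ = 0.057739.

0.0577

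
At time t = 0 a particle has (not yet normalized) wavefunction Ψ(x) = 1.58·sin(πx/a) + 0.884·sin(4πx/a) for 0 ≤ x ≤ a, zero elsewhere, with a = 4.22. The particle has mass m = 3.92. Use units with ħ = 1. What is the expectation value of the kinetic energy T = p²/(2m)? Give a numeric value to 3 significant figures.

T = −(ħ²/2m) d²/dx², so ⟨T⟩ = −(ħ²/2m) ∫ Ψ*·Ψ'' dx / ∫|Ψ|² dx; with m = 3.92.
d²/dx² sin(jπx/a) = −(jπ/a)²·sin(jπx/a); on 0 ≤ x ≤ a, ∫sin²(jπx/a) dx = a/2 and ∫sin(jπx/a)·sin(lπx/a) dx = 0 for j ≠ l, so only diagonal terms survive in ∫|Ψ|² and ∫Ψ·Ψ″; ∫Ψ·Ψ′ dx = [Ψ²/2] between the walls = 0.
State is unnormalized: ∫|Ψ|² dx = 6.9163, and ∫Ψ*·(−ħ²/2m · Ψ'') dx = 2.2373, so ⟨T⟩ = 2.2373 / 6.9163.
⟨T⟩ = 0.32348.

0.323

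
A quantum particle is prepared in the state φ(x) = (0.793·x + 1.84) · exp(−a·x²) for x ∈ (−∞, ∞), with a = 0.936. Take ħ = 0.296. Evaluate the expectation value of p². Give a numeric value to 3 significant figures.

p² φ = −ħ² d²φ/dx²; ⟨p²⟩ = −ħ² ∫ φ*·φ'' dx / ∫|φ|² dx.
Expand each integrand as polynomial × e^(−2ax²) and use ∫x^(2j)·e^(−2ax²) dx = (2j−1)!!/(4a)^j · √(π/(2a)), odd powers → 0; here √(π/(2a)) = 1.2955. Differentiate with the product rule, d/dx e^(−ax²) = −2ax·e^(−ax²).
State is unnormalized: ∫|φ|² dx = 4.6035, and ∫φ*·(−ħ² φ'') dx = 0.41321, so ⟨p²⟩ = 0.41321 / 4.6035.
⟨p²⟩ = 0.089761.

0.0898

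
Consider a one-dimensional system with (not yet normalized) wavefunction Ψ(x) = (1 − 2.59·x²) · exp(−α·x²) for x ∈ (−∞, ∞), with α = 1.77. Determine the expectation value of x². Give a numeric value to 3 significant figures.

0.171

⟨x²⟩ = ∫ x²·|Ψ|² dx / ∫|Ψ|² dx (integrals over the domain).
Expand each integrand as polynomial × e^(−2αx²) and use ∫x^(2j)·e^(−2αx²) dx = (2j−1)!!/(4α)^j · √(π/(2α)), odd powers → 0; here √(π/(2α)) = 0.94205.
State is unnormalized: ∫|Ψ|² dx = 0.63101, and ∫Ψ*·x²·Ψ dx = 0.10810, so ⟨x²⟩ = 0.10810 / 0.63101.
⟨x²⟩ = 0.17131.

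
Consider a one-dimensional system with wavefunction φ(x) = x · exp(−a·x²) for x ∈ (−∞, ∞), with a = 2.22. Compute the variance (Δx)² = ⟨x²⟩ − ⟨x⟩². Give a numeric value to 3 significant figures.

Compute ⟨x⟩ and ⟨x²⟩ separately, then (Δx)² = ⟨x²⟩ − ⟨x⟩².
Expand each integrand as polynomial × e^(−2ax²) and use ∫x^(2j)·e^(−2ax²) dx = (2j−1)!!/(4a)^j · √(π/(2a)), odd powers → 0; here √(π/(2a)) = 0.84117.
Normalization: ∫|φ|² dx = 0.094726.
⟨x⟩ = 0.0000 and ⟨x²⟩ = 0.33784.
(Δx)² = 0.33784 − (0.0000)² = 0.33784.

0.338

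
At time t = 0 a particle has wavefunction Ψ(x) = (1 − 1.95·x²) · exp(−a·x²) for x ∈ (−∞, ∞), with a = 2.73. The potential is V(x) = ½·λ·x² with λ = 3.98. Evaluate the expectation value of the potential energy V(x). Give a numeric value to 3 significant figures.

⟨V⟩ = ∫ V(x)·|Ψ|² dx / ∫|Ψ|² dx.
Expand each integrand as polynomial × e^(−2ax²) and use ∫x^(2j)·e^(−2ax²) dx = (2j−1)!!/(4a)^j · √(π/(2a)), odd powers → 0; here √(π/(2a)) = 0.75854.
State is unnormalized: ∫|Ψ|² dx = 0.56020, and ∫Ψ*·V(x)·Ψ dx = 0.056245, so ⟨V⟩ = 0.056245 / 0.56020.
⟨V⟩ = 0.10040.

0.100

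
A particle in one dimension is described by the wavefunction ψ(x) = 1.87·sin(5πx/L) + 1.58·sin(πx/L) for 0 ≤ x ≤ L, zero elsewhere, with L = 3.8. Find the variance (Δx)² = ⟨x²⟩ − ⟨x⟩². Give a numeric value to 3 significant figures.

0.982

Compute ⟨x⟩ and ⟨x²⟩ separately, then (Δx)² = ⟨x²⟩ − ⟨x⟩².
On 0 ≤ x ≤ L (j ≠ l): ∫sin²(jπx/L) dx = L/2, ∫sin(jπx/L)·sin(lπx/L) dx = 0; diagonal moments ∫x·sin²(jπx/L) dx = L²/4, ∫x²·sin²(jπx/L) dx = L³·(1/6 − 1/(4j²π²)); cross terms ∫x·sin(jπx/L)·sin(lπx/L) dx = 0 for j + l even and −4jlL²/(π²(j² − l²)²) for j + l odd, ∫x²·sin(jπx/L)·sin(lπx/L) dx = (−1)^(j+l)·4jlL³/(π²(j² − l²)²); higher powers the same way via product-to-sum and parts.
Normalization: ∫|ψ|² dx = 11.387.
⟨x⟩ = 1.9000 and ⟨x²⟩ = 4.5917.
(Δx)² = 4.5917 − (1.9000)² = 0.98173.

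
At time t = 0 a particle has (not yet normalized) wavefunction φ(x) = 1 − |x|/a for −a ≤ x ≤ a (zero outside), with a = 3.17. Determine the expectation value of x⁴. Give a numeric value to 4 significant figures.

2.885

⟨x⁴⟩ = ∫ x⁴·|φ|² dx / ∫|φ|² dx (integrals over the domain).
φ is even, so ∫ over [−a, a] = 2∫₀ᵃ with φ = 1 − x/a there: ∫₀ᵃ (1 − x/a)² dx = a/3, ∫₀ᵃ x²(1 − x/a)² dx = a³/30, ∫₀ᵃ x⁴(1 − x/a)² dx = a⁵/105.
State is unnormalized: ∫|φ|² dx = 2.1133, and ∫φ*·x⁴·φ dx = 6.0973, so ⟨x⁴⟩ = 6.0973 / 2.1133.
⟨x⁴⟩ = 2.8852.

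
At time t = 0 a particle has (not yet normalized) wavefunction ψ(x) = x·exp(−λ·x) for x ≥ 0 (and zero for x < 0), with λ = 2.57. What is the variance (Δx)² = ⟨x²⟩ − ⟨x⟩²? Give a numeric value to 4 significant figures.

Compute ⟨x⟩ and ⟨x²⟩ separately, then (Δx)² = ⟨x²⟩ − ⟨x⟩².
Every integrand reduces to terms xʲ·e^(−2λx) on [0, ∞); use ∫₀^∞ xʲ·e^(−2λx) dx = j!/(2λ)^(j+1).
Normalization: ∫|ψ|² dx = 0.014728.
⟨x⟩ = 0.58366 and ⟨x²⟩ = 0.45421.
(Δx)² = 0.45421 − (0.58366)² = 0.11355.

0.1136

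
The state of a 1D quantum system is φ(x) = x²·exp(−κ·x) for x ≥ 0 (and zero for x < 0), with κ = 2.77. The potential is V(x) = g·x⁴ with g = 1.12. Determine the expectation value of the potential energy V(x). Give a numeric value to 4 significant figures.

⟨V⟩ = ∫ V(x)·|φ|² dx / ∫|φ|² dx.
Every integrand reduces to terms xʲ·e^(−2κx) on [0, ∞); use ∫₀^∞ xʲ·e^(−2κx) dx = j!/(2κ)^(j+1).
State is unnormalized: ∫|φ|² dx = 0.0045990, and ∫φ*·V(x)·φ dx = 0.0091865, so ⟨V⟩ = 0.0091865 / 0.0045990.
⟨V⟩ = 1.9975.

1.998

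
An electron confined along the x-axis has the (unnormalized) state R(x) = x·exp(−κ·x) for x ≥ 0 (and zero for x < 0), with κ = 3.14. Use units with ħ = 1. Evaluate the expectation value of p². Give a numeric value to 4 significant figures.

p² R = −ħ² d²R/dx²; ⟨p²⟩ = −ħ² ∫ R*·R'' dx / ∫|R|² dx.
Differentiate x·exp(−κ·x) with the product rule; every integrand then reduces to terms xʲ·e^(−2κx) on [0, ∞), with ∫₀^∞ xʲ·e^(−2κx) dx = j!/(2κ)^(j+1).
State is unnormalized: ∫|R|² dx = 0.0080752, and ∫R*·(−ħ² R'') dx = 0.079618, so ⟨p²⟩ = 0.079618 / 0.0080752.
⟨p²⟩ = 9.8596.

9.860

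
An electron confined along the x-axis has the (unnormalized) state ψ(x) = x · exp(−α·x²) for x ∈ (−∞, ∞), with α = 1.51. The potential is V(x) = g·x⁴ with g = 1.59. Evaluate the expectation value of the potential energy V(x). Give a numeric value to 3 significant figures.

⟨V⟩ = ∫ V(x)·|ψ|² dx / ∫|ψ|² dx.
Expand each integrand as polynomial × e^(−2αx²) and use ∫x^(2j)·e^(−2αx²) dx = (2j−1)!!/(4α)^j · √(π/(2α)), odd powers → 0; here √(π/(2α)) = 1.0199.
State is unnormalized: ∫|ψ|² dx = 0.16886, and ∫ψ*·V(x)·ψ dx = 0.11039, so ⟨V⟩ = 0.11039 / 0.16886.
⟨V⟩ = 0.65375.

0.654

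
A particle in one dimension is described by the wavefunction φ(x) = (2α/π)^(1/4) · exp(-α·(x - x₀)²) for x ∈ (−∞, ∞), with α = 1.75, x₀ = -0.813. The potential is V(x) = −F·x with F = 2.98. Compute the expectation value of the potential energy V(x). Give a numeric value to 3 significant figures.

2.42

⟨V⟩ = ∫ V(x)·|φ|² dx.
Gaussian moments (u = x − x₀): ∫u^(2j)·e^(−2αu²) du = (2j−1)!!/(4α)^j · √(π/(2α)), odd powers integrate to 0; here √(π/(2α)) = 0.94742.
⟨V⟩ = 2.4227.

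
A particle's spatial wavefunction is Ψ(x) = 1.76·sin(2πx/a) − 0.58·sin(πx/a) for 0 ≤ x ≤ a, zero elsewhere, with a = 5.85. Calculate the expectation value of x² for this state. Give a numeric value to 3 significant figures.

14.5

⟨x²⟩ = ∫ x²·|Ψ|² dx / ∫|Ψ|² dx (integrals over the domain).
On 0 ≤ x ≤ a (j ≠ l): ∫sin²(jπx/a) dx = a/2, ∫sin(jπx/a)·sin(lπx/a) dx = 0; diagonal moments ∫x·sin²(jπx/a) dx = a²/4, ∫x²·sin²(jπx/a) dx = a³·(1/6 − 1/(4j²π²)); cross terms ∫x·sin(jπx/a)·sin(lπx/a) dx = 0 for j + l even and −4jla²/(π²(j² − l²)²) for j + l odd, ∫x²·sin(jπx/a)·sin(lπx/a) dx = (−1)^(j+l)·4jla³/(π²(j² − l²)²); higher powers the same way via product-to-sum and parts.
State is unnormalized: ∫|Ψ|² dx = 10.044, and ∫Ψ*·x²·Ψ dx = 145.76, so ⟨x²⟩ = 145.76 / 10.044.
⟨x²⟩ = 14.512.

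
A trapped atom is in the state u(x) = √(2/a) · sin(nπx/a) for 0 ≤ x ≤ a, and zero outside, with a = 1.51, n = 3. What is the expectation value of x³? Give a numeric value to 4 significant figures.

⟨x³⟩ = ∫ x³·|u|² dx (integrals over the domain).
With sin²θ = (1 − cos2θ)/2 on 0 ≤ x ≤ a: ∫sin²(nπx/a) dx = a/2, ∫x·sin²(nπx/a) dx = a²/4, ∫x²·sin²(nπx/a) dx = a³·(1/6 − 1/(4n²π²)); higher powers xᵏ the same way, integrating xᵏ·cos(2nπx/a) by parts.
⟨x³⟩ = 0.83167.

0.8317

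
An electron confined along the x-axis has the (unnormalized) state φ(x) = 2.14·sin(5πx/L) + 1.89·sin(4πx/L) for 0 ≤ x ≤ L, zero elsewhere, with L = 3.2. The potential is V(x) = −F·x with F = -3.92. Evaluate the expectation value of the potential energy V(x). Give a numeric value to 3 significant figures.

⟨V⟩ = ∫ V(x)·|φ|² dx / ∫|φ|² dx.
On 0 ≤ x ≤ L (j ≠ l): ∫sin²(jπx/L) dx = L/2, ∫sin(jπx/L)·sin(lπx/L) dx = 0; diagonal moments ∫x·sin²(jπx/L) dx = L²/4, ∫x²·sin²(jπx/L) dx = L³·(1/6 − 1/(4j²π²)); cross terms ∫x·sin(jπx/L)·sin(lπx/L) dx = 0 for j + l even and −4jlL²/(π²(j² − l²)²) for j + l odd, ∫x²·sin(jπx/L)·sin(lπx/L) dx = (−1)^(j+l)·4jlL³/(π²(j² − l²)²); higher powers the same way via product-to-sum and parts.
State is unnormalized: ∫|φ|² dx = 13.043, and ∫φ*·V(x)·φ dx = 49.310, so ⟨V⟩ = 49.310 / 13.043.
⟨V⟩ = 3.7807.

3.78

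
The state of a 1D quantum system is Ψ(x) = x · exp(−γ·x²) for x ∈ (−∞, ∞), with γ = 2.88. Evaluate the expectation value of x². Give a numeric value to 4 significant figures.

0.2604

⟨x²⟩ = ∫ x²·|Ψ|² dx / ∫|Ψ|² dx (integrals over the domain).
Expand each integrand as polynomial × e^(−2γx²) and use ∫x^(2j)·e^(−2γx²) dx = (2j−1)!!/(4γ)^j · √(π/(2γ)), odd powers → 0; here √(π/(2γ)) = 0.73852.
State is unnormalized: ∫|Ψ|² dx = 0.064108, and ∫Ψ*·x²·Ψ dx = 0.016695, so ⟨x²⟩ = 0.016695 / 0.064108.
⟨x²⟩ = 0.26042.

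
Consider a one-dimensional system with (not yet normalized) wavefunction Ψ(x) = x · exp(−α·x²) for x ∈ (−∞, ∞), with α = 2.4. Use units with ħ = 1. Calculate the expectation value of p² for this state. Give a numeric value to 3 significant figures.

7.20

p² Ψ = −ħ² d²Ψ/dx²; ⟨p²⟩ = −ħ² ∫ Ψ*·Ψ'' dx / ∫|Ψ|² dx.
Expand each integrand as polynomial × e^(−2αx²) and use ∫x^(2j)·e^(−2αx²) dx = (2j−1)!!/(4α)^j · √(π/(2α)), odd powers → 0; here √(π/(2α)) = 0.80901. Differentiate with the product rule, d/dx e^(−αx²) = −2αx·e^(−αx²).
State is unnormalized: ∫|Ψ|² dx = 0.084272, and ∫Ψ*·(−ħ² Ψ'') dx = 0.60676, so ⟨p²⟩ = 0.60676 / 0.084272.
⟨p²⟩ = 7.2000.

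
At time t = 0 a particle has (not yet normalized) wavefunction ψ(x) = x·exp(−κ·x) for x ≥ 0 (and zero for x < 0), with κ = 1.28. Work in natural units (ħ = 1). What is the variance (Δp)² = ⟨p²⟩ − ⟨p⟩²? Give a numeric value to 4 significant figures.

Compute ⟨p⟩ and ⟨p²⟩ separately; (Δp)² = ⟨p²⟩ − ⟨p⟩².
Differentiate x·exp(−κ·x) with the product rule; every integrand then reduces to terms xʲ·e^(−2κx) on [0, ∞), with ∫₀^∞ xʲ·e^(−2κx) dx = j!/(2κ)^(j+1).
Normalization: ∫|ψ|² dx = 0.11921.
⟨p⟩ = 0.0000 and ⟨p²⟩ = 1.6384.
(Δp)² = 1.6384 − (0.0000)² = 1.6384.

1.638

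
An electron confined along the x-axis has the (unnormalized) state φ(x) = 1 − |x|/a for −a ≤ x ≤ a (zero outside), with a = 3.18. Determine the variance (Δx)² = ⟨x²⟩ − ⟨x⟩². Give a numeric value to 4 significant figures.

Compute ⟨x⟩ and ⟨x²⟩ separately, then (Δx)² = ⟨x²⟩ − ⟨x⟩².
φ is even, so ∫ over [−a, a] = 2∫₀ᵃ with φ = 1 − x/a there: ∫₀ᵃ (1 − x/a)² dx = a/3, ∫₀ᵃ x²(1 − x/a)² dx = a³/30, ∫₀ᵃ x⁴(1 − x/a)² dx = a⁵/105.
Normalization: ∫|φ|² dx = 2.1200.
⟨x⟩ = 0.0000 and ⟨x²⟩ = 1.0112.
(Δx)² = 1.0112 − (0.0000)² = 1.0112.

1.011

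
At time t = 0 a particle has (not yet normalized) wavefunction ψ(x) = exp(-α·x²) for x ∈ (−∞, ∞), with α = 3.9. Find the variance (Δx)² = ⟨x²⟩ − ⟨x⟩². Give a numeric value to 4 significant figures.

Compute ⟨x⟩ and ⟨x²⟩ separately, then (Δx)² = ⟨x²⟩ − ⟨x⟩².
Gaussian moments: ∫x^(2j)·e^(−2αx²) dx = (2j−1)!!/(4α)^j · √(π/(2α)), odd powers integrate to 0; here √(π/(2α)) = 0.63464.
Normalization: ∫|ψ|² dx = 0.63464.
⟨x⟩ = 0.0000 and ⟨x²⟩ = 0.064103.
(Δx)² = 0.064103 − (0.0000)² = 0.064103.

0.06410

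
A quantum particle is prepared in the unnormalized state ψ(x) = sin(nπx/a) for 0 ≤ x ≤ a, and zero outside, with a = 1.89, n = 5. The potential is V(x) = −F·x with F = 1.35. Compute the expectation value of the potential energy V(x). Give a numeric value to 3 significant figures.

⟨V⟩ = ∫ V(x)·|ψ|² dx / ∫|ψ|² dx.
With sin²θ = (1 − cos2θ)/2 on 0 ≤ x ≤ a: ∫sin²(nπx/a) dx = a/2, ∫x·sin²(nπx/a) dx = a²/4, ∫x²·sin²(nπx/a) dx = a³·(1/6 − 1/(4n²π²)); higher powers xᵏ the same way, integrating xᵏ·cos(2nπx/a) by parts.
State is unnormalized: ∫|ψ|² dx = 0.94500, and ∫ψ*·V(x)·ψ dx = -1.2056, so ⟨V⟩ = -1.2056 / 0.94500.
⟨V⟩ = -1.2758.

-1.28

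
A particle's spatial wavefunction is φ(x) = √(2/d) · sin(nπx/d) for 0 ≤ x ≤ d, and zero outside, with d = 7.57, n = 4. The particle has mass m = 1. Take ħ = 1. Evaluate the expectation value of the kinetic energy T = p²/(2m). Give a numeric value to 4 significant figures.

T = −(ħ²/2m) d²/dx², so ⟨T⟩ = −(ħ²/2m) ∫ φ*·φ'' dx; with m = 1.
d/dx sin(nπx/d) = (nπ/d)·cos(nπx/d) and d²/dx² sin(nπx/d) = −(nπ/d)²·sin(nπx/d); on 0 ≤ x ≤ d, ∫sin²(nπx/d) dx = d/2 and ∫sin(nπx/d)·cos(nπx/d) dx = 0.
⟨T⟩ = 1.3778.

1.378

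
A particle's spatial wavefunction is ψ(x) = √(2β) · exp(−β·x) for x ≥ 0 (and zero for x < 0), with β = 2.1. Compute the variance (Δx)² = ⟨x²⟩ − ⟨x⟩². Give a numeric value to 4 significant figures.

0.05669

Compute ⟨x⟩ and ⟨x²⟩ separately, then (Δx)² = ⟨x²⟩ − ⟨x⟩².
Every integrand reduces to terms xʲ·e^(−2βx) on [0, ∞); use ∫₀^∞ xʲ·e^(−2βx) dx = j!/(2β)^(j+1).
⟨x⟩ = 0.23810 and ⟨x²⟩ = 0.11338.
(Δx)² = 0.11338 − (0.23810)² = 0.056689.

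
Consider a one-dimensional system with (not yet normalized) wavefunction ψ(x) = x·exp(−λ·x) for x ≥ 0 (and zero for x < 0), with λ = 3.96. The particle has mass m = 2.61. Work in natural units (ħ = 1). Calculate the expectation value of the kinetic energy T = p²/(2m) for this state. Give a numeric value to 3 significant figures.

T = −(ħ²/2m) d²/dx², so ⟨T⟩ = −(ħ²/2m) ∫ ψ*·ψ'' dx / ∫|ψ|² dx; with m = 2.61.
Differentiate x·exp(−λ·x) with the product rule; every integrand then reduces to terms xʲ·e^(−2λx) on [0, ∞), with ∫₀^∞ xʲ·e^(−2λx) dx = j!/(2λ)^(j+1).
State is unnormalized: ∫|ψ|² dx = 0.0040258, and ∫ψ*·(−ħ²/2m · ψ'') dx = 0.012094, so ⟨T⟩ = 0.012094 / 0.0040258.
⟨T⟩ = 3.0041.

3.00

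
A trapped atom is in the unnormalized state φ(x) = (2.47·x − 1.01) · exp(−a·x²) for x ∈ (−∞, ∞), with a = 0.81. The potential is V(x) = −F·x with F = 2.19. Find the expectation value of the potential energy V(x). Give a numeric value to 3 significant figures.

⟨V⟩ = ∫ V(x)·|φ|² dx / ∫|φ|² dx.
Expand each integrand as polynomial × e^(−2ax²) and use ∫x^(2j)·e^(−2ax²) dx = (2j−1)!!/(4a)^j · √(π/(2a)), odd powers → 0; here √(π/(2a)) = 1.3926.
State is unnormalized: ∫|φ|² dx = 4.0428, and ∫φ*·V(x)·φ dx = 4.6964, so ⟨V⟩ = 4.6964 / 4.0428.
⟨V⟩ = 1.1617.

1.16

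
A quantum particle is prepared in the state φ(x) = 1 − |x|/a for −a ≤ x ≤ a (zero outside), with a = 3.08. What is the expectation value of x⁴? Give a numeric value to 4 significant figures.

⟨x⁴⟩ = ∫ x⁴·|φ|² dx / ∫|φ|² dx (integrals over the domain).
φ is even, so ∫ over [−a, a] = 2∫₀ᵃ with φ = 1 − x/a there: ∫₀ᵃ (1 − x/a)² dx = a/3, ∫₀ᵃ x²(1 − x/a)² dx = a³/30, ∫₀ᵃ x⁴(1 − x/a)² dx = a⁵/105.
State is unnormalized: ∫|φ|² dx = 2.0533, and ∫φ*·x⁴·φ dx = 5.2795, so ⟨x⁴⟩ = 5.2795 / 2.0533.
⟨x⁴⟩ = 2.5712.

2.571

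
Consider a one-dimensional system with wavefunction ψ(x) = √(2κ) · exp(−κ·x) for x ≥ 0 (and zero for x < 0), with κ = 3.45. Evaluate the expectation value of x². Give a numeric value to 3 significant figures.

0.0420

⟨x²⟩ = ∫ x²·|ψ|² dx (integrals over the domain).
Every integrand reduces to terms xʲ·e^(−2κx) on [0, ∞); use ∫₀^∞ xʲ·e^(−2κx) dx = j!/(2κ)^(j+1).
⟨x²⟩ = 0.042008.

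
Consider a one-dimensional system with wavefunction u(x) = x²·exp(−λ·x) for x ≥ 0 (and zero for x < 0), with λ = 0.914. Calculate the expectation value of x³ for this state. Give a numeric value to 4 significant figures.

34.38

⟨x³⟩ = ∫ x³·|u|² dx / ∫|u|² dx (integrals over the domain).
Every integrand reduces to terms xʲ·e^(−2λx) on [0, ∞); use ∫₀^∞ xʲ·e^(−2λx) dx = j!/(2λ)^(j+1).
State is unnormalized: ∫|u|² dx = 1.1758, and ∫u*·x³·u dx = 40.422, so ⟨x³⟩ = 40.422 / 1.1758.
⟨x³⟩ = 34.379.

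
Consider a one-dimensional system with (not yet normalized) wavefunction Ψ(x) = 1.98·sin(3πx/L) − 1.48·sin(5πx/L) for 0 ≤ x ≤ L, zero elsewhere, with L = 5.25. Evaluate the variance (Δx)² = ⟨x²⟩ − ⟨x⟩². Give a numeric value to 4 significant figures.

0.9218

Compute ⟨x⟩ and ⟨x²⟩ separately, then (Δx)² = ⟨x²⟩ − ⟨x⟩².
On 0 ≤ x ≤ L (j ≠ l): ∫sin²(jπx/L) dx = L/2, ∫sin(jπx/L)·sin(lπx/L) dx = 0; diagonal moments ∫x·sin²(jπx/L) dx = L²/4, ∫x²·sin²(jπx/L) dx = L³·(1/6 − 1/(4j²π²)); cross terms ∫x·sin(jπx/L)·sin(lπx/L) dx = 0 for j + l even and −4jlL²/(π²(j² − l²)²) for j + l odd, ∫x²·sin(jπx/L)·sin(lπx/L) dx = (−1)^(j+l)·4jlL³/(π²(j² − l²)²); higher powers the same way via product-to-sum and parts.
Normalization: ∫|Ψ|² dx = 16.041.
⟨x⟩ = 2.6250 and ⟨x²⟩ = 7.8124.
(Δx)² = 7.8124 − (2.6250)² = 0.92181.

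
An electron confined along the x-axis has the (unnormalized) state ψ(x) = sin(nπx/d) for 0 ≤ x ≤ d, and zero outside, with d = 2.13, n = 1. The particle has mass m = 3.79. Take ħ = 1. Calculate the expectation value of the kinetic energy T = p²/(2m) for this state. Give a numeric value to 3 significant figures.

T = −(ħ²/2m) d²/dx², so ⟨T⟩ = −(ħ²/2m) ∫ ψ*·ψ'' dx / ∫|ψ|² dx; with m = 3.79.
d/dx sin(nπx/d) = (nπ/d)·cos(nπx/d) and d²/dx² sin(nπx/d) = −(nπ/d)²·sin(nπx/d); on 0 ≤ x ≤ d, ∫sin²(nπx/d) dx = d/2 and ∫sin(nπx/d)·cos(nπx/d) dx = 0.
State is unnormalized: ∫|ψ|² dx = 1.0650, and ∫ψ*·(−ħ²/2m · ψ'') dx = 0.30565, so ⟨T⟩ = 0.30565 / 1.0650.
⟨T⟩ = 0.28699.

0.287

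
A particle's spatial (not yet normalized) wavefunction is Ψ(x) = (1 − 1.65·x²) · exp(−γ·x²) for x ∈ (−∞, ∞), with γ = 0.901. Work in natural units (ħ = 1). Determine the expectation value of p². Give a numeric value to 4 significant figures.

p² Ψ = −ħ² d²Ψ/dx²; ⟨p²⟩ = −ħ² ∫ Ψ*·Ψ'' dx / ∫|Ψ|² dx.
Expand each integrand as polynomial × e^(−2γx²) and use ∫x^(2j)·e^(−2γx²) dx = (2j−1)!!/(4γ)^j · √(π/(2γ)), odd powers → 0; here √(π/(2γ)) = 1.3204. Differentiate with the product rule, d/dx e^(−γx²) = −2γx·e^(−γx²).
State is unnormalized: ∫|Ψ|² dx = 0.94164, and ∫Ψ*·(−ħ² Ψ'') dx = 4.0245, so ⟨p²⟩ = 4.0245 / 0.94164.
⟨p²⟩ = 4.2739.

4.274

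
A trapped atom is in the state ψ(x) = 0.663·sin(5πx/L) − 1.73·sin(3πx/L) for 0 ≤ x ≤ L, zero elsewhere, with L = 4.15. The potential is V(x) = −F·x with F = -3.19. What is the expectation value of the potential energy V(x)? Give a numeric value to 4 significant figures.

6.619

⟨V⟩ = ∫ V(x)·|ψ|² dx / ∫|ψ|² dx.
On 0 ≤ x ≤ L (j ≠ l): ∫sin²(jπx/L) dx = L/2, ∫sin(jπx/L)·sin(lπx/L) dx = 0; diagonal moments ∫x·sin²(jπx/L) dx = L²/4, ∫x²·sin²(jπx/L) dx = L³·(1/6 − 1/(4j²π²)); cross terms ∫x·sin(jπx/L)·sin(lπx/L) dx = 0 for j + l even and −4jlL²/(π²(j² − l²)²) for j + l odd, ∫x²·sin(jπx/L)·sin(lπx/L) dx = (−1)^(j+l)·4jlL³/(π²(j² − l²)²); higher powers the same way via product-to-sum and parts.
State is unnormalized: ∫|ψ|² dx = 7.1224, and ∫ψ*·V(x)·ψ dx = 47.145, so ⟨V⟩ = 47.145 / 7.1224.
⟨V⟩ = 6.6193.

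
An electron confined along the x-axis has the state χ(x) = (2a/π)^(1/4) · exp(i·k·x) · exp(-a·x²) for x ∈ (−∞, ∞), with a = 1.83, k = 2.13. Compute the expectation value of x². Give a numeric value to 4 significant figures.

⟨x²⟩ = ∫ x²·|χ|² dx (integrals over the domain).
Gaussian moments: ∫x^(2j)·e^(−2ax²) dx = (2j−1)!!/(4a)^j · √(π/(2a)), odd powers integrate to 0; here √(π/(2a)) = 0.92648.
⟨x²⟩ = 0.13661.

0.1366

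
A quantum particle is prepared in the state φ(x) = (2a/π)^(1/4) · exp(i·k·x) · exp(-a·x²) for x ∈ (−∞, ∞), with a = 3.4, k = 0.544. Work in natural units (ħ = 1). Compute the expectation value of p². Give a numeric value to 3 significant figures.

p² φ = −ħ² d²φ/dx²; ⟨p²⟩ = −ħ² ∫ φ*·φ'' dx.
Gaussian moments: ∫x^(2j)·e^(−2ax²) dx = (2j−1)!!/(4a)^j · √(π/(2a)), odd powers integrate to 0; here √(π/(2a)) = 0.67971. Derivatives: φ′ = (ik − 2ax)·φ, φ″ = ((ik − 2ax)² − 2a)·φ; the odd-in-x pieces drop out.
⟨p²⟩ = 3.6959.

3.70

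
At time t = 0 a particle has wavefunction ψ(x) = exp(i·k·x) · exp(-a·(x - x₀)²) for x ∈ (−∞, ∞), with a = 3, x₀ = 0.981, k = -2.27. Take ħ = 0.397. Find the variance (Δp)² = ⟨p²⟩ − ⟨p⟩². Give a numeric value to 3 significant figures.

Compute ⟨p⟩ and ⟨p²⟩ separately; (Δp)² = ⟨p²⟩ − ⟨p⟩².
Gaussian moments (u = x − x₀): ∫u^(2j)·e^(−2au²) du = (2j−1)!!/(4a)^j · √(π/(2a)), odd powers integrate to 0; here √(π/(2a)) = 0.72360. Derivatives: ψ′ = (ik − 2au)·ψ, ψ″ = ((ik − 2au)² − 2a)·ψ; the odd-in-u pieces drop out.
Normalization: ∫|ψ|² dx = 0.72360.
⟨p⟩ = -0.90119 and ⟨p²⟩ = 1.2850.
(Δp)² = 1.2850 − (-0.90119)² = 0.47283.

0.473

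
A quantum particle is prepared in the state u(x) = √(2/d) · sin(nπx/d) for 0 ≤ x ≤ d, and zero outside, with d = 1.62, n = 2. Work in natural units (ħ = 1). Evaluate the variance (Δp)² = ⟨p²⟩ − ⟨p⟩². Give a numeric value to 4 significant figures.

15.04

Compute ⟨p⟩ and ⟨p²⟩ separately; (Δp)² = ⟨p²⟩ − ⟨p⟩².
d/dx sin(nπx/d) = (nπ/d)·cos(nπx/d) and d²/dx² sin(nπx/d) = −(nπ/d)²·sin(nπx/d); on 0 ≤ x ≤ d, ∫sin²(nπx/d) dx = d/2 and ∫sin(nπx/d)·cos(nπx/d) dx = 0.
⟨p⟩ = 0.0000 and ⟨p²⟩ = 15.043.
(Δp)² = 15.043 − (0.0000)² = 15.043.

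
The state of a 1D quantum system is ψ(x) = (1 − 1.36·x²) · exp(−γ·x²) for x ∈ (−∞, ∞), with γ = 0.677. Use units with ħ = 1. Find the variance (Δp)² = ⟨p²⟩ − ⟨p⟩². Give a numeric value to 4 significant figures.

Compute ⟨p⟩ and ⟨p²⟩ separately; (Δp)² = ⟨p²⟩ − ⟨p⟩².
Expand each integrand as polynomial × e^(−2γx²) and use ∫x^(2j)·e^(−2γx²) dx = (2j−1)!!/(4γ)^j · √(π/(2γ)), odd powers → 0; here √(π/(2γ)) = 1.5232. Differentiate with the product rule, d/dx e^(−γx²) = −2γx·e^(−γx²).
Normalization: ∫|ψ|² dx = 1.1458.
⟨p⟩ = 0.0000 and ⟨p²⟩ = 3.3929.
(Δp)² = 3.3929 − (0.0000)² = 3.3929.

3.393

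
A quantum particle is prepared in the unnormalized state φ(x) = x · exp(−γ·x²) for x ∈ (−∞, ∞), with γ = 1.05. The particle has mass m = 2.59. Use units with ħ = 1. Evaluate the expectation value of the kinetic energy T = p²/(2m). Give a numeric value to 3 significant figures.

T = −(ħ²/2m) d²/dx², so ⟨T⟩ = −(ħ²/2m) ∫ φ*·φ'' dx / ∫|φ|² dx; with m = 2.59.
Expand each integrand as polynomial × e^(−2γx²) and use ∫x^(2j)·e^(−2γx²) dx = (2j−1)!!/(4γ)^j · √(π/(2γ)), odd powers → 0; here √(π/(2γ)) = 1.2231. Differentiate with the product rule, d/dx e^(−γx²) = −2γx·e^(−γx²).
State is unnormalized: ∫|φ|² dx = 0.29122, and ∫φ*·(−ħ²/2m · φ'') dx = 0.17709, so ⟨T⟩ = 0.17709 / 0.29122.
⟨T⟩ = 0.60811.

0.608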